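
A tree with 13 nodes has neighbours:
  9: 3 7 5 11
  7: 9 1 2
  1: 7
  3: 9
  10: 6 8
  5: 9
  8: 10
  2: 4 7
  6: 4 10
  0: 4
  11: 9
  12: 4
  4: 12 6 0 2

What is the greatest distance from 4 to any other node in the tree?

The node farthest from 4 is 5 (3, 11 also at distance 4), via 4 – 2 – 7 – 9 – 5 — 4 edges.

4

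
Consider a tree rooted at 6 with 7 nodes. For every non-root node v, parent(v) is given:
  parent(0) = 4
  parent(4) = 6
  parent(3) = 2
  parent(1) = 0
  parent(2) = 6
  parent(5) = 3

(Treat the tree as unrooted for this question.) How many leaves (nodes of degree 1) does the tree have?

Exactly 2 nodes have a single neighbour: 1, 5.

2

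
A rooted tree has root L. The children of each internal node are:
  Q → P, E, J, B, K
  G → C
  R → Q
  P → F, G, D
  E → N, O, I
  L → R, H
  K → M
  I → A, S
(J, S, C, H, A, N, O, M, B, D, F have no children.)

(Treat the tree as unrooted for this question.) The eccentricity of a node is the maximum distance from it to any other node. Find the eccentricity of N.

5

The node farthest from N is C (H also at distance 5), via N – E – Q – P – G – C — 5 edges.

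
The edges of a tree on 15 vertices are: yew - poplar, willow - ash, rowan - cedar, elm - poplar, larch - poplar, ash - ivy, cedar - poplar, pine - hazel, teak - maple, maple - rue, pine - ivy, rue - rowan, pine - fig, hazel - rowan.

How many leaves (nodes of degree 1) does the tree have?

Degree-1 nodes: elm, fig, larch, teak, willow, yew — 6 of them.

6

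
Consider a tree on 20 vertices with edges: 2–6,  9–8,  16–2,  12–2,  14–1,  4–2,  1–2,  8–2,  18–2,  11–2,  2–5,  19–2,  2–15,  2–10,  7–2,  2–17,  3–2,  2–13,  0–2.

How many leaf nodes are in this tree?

The leaves are 0, 3, 4, 5, 6, 7, 9, 10, 11, 12, 13, 14, 15, 16, 17, 18, 19.
That is 17 leaves.

17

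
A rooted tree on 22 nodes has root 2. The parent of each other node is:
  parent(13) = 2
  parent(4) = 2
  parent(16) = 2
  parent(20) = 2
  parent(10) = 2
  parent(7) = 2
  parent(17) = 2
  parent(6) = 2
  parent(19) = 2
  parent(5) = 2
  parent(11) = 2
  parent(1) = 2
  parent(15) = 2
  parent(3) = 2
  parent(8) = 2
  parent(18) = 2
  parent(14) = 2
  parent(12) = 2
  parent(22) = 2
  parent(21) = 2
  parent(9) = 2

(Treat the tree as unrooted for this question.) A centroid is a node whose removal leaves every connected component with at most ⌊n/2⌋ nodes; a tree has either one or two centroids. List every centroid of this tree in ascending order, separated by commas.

2

If 2 is removed the pieces have sizes 1, 1, 1, 1, 1, 1, 1, 1, 1, 1, 1, 1, 1, 1, 1, 1, 1, 1, 1, 1, 1, all ≤ ⌊22/2⌋ = 11.
Every other node leaves some component of size > 11, so the centroid is unique.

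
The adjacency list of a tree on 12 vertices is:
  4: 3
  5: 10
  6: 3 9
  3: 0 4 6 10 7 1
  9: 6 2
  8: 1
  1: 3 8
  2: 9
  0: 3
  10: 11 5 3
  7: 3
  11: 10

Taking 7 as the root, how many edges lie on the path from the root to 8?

3

7 → 3 → 1 → 8 — 3 edges.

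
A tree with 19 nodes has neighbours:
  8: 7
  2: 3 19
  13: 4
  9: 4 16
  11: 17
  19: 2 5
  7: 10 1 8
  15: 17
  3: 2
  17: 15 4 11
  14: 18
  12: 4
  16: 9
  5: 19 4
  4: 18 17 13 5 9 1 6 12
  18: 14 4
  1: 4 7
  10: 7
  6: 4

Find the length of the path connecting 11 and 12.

11 - 17 - 4 - 12: 3 edges.

3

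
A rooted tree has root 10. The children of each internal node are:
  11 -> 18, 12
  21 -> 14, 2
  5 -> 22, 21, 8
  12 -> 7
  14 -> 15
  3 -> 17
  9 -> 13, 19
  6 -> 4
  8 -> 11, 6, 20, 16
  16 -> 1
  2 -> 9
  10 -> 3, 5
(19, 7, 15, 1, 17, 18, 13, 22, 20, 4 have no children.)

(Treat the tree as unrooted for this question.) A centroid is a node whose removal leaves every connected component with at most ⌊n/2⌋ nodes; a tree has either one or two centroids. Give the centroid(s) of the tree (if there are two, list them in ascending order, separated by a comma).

Removing 5 splits the tree into components of sizes 10, 7, 3, 1; the largest is 10 ≤ ⌊22/2⌋ = 11.
No neighbour of 5 does as well, so 5 is the unique centroid.

5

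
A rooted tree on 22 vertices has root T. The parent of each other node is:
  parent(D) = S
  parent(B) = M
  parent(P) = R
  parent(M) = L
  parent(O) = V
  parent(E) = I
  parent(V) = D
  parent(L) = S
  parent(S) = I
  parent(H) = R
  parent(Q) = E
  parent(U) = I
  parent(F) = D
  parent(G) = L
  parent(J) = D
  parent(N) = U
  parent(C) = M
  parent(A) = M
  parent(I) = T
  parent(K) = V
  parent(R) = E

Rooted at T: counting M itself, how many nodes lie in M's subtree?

The subtree rooted at M contains: M, A, C, B — 4 nodes.

4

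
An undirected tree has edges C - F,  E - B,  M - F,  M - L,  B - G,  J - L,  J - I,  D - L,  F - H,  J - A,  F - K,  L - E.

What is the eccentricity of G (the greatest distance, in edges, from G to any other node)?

6

The node farthest from G is H (C, K also at distance 6), via G – B – E – L – M – F – H — 6 edges.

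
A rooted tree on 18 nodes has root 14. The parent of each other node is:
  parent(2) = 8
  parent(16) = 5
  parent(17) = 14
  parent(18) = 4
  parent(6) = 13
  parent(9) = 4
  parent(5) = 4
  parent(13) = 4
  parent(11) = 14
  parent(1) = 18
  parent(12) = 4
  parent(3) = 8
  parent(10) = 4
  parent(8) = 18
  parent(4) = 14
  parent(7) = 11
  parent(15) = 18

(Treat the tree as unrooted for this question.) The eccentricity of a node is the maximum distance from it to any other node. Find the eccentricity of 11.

The node farthest from 11 is 2 (3 also at distance 5), via 11-14-4-18-8-2 — 5 edges.

5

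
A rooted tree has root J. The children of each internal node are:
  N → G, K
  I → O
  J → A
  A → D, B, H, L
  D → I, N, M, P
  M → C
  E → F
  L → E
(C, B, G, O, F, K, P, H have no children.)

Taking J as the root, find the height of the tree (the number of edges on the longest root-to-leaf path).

K sits deepest: J–A–D–N–K — 4 edges from the root.

4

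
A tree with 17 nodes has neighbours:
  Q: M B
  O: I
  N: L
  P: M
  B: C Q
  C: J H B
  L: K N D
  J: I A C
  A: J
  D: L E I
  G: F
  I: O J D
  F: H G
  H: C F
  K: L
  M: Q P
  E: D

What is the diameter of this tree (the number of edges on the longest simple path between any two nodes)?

A longest path is P - M - Q - B - C - J - I - D - L - K, with 9 edges.

9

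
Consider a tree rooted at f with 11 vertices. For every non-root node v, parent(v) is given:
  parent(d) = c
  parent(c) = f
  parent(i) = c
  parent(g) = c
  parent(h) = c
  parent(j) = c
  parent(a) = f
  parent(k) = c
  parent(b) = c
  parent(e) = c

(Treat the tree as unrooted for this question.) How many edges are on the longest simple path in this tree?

3

Starting from a, a farthest node is e at distance 3.
One longest path: a - f - c - e.
So the diameter is 3.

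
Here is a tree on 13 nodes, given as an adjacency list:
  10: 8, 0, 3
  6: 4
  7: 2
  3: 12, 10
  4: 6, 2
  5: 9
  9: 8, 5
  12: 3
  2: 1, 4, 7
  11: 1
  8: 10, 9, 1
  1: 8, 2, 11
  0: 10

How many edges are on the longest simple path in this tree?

7

Starting from 6, a farthest node is 12 at distance 7.
One longest path: 6 - 4 - 2 - 1 - 8 - 10 - 3 - 12.
So the diameter is 7.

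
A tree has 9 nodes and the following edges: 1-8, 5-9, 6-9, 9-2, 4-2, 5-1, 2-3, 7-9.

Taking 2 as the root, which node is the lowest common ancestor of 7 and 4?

7's ancestor chain is 7, 9, 2 and 4's is 4, 2; they first meet at 2.

2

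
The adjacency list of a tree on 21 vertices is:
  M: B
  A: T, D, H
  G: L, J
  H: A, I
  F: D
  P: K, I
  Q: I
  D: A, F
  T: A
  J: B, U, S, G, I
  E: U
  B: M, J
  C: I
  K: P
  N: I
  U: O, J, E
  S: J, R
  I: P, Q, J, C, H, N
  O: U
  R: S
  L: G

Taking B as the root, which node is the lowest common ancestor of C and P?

I

Ancestors of C (toward the root): C, I, J, B.
Ancestors of P: P, I, J, B.
The deepest node appearing in both lists is I.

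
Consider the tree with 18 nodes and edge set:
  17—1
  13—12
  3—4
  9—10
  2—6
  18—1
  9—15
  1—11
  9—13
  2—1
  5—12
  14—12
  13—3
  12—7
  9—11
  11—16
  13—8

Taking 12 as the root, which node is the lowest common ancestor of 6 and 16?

11

Path 6→root: 6 2 1 11 9 13 12; path 16→root: 16 11 9 13 12.
First common node: 11.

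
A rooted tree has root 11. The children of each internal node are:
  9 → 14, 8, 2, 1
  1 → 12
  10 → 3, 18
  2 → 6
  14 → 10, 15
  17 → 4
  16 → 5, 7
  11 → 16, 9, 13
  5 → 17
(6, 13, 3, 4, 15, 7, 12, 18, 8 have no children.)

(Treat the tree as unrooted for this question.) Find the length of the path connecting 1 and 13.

1 – 9 – 11 – 13: 3 edges.

3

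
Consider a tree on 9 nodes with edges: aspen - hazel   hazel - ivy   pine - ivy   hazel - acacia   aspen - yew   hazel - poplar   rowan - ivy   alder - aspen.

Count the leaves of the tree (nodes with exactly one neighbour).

6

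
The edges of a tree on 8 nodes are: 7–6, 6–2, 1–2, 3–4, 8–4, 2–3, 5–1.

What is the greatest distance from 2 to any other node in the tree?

A farthest node from 2 is 8.
The path 2–3–4–8 has 3 edges.

3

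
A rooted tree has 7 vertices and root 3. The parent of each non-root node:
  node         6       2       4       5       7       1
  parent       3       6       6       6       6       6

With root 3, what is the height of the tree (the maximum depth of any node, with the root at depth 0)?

2

A deepest node is 5, reached by 3 → 6 → 5.
That path has 2 edges, so the height is 2.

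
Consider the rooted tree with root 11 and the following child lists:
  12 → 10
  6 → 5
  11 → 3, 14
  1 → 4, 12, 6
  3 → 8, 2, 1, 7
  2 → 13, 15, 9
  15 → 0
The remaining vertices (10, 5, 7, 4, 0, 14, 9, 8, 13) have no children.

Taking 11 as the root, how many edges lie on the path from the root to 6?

3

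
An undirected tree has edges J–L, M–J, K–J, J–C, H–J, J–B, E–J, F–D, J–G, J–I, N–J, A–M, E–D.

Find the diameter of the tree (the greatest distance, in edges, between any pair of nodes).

5

BFS from F reaches A last, at distance 5; BFS from A confirms no node is farther.
Path: F–D–E–J–M–A.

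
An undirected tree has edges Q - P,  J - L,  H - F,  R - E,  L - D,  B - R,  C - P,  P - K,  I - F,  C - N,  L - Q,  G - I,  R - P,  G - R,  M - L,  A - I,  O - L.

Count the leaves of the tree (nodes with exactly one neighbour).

10

Exactly 10 nodes have a single neighbour: A, B, D, E, H, J, K, M, N, O.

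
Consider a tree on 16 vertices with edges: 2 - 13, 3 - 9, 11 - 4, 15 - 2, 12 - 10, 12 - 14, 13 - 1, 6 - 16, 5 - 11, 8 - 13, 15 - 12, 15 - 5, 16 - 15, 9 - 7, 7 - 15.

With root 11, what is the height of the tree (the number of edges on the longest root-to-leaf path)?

5

3 sits deepest: 11 → 5 → 15 → 7 → 9 → 3 — 5 edges from the root.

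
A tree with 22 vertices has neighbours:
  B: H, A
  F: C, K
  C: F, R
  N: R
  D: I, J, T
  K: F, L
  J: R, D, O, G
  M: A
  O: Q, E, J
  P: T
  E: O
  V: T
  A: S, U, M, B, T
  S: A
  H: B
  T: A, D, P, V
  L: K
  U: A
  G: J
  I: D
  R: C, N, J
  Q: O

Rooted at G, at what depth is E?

3

Climbing from E to the root: E → O → J → G. That's 3 steps.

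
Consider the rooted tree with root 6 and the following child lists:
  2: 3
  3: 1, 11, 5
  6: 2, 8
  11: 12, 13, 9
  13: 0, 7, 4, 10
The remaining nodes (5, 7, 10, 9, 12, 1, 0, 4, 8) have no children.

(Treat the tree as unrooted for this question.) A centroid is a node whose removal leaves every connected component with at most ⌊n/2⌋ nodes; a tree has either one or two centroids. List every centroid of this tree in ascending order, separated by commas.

11

Removing 11 splits the tree into components of sizes 6, 5, 1, 1; the largest is 6 ≤ ⌊14/2⌋ = 7.
Every other node leaves some component of size > 7, so the centroid is unique.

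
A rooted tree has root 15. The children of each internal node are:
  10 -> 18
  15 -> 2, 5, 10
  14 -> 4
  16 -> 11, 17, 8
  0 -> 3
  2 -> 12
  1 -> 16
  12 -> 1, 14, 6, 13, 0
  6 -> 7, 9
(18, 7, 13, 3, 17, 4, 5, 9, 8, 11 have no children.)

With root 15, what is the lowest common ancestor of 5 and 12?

Ancestors of 5 (toward the root): 5, 15.
Ancestors of 12: 12, 2, 15.
The deepest node appearing in both lists is 15.

15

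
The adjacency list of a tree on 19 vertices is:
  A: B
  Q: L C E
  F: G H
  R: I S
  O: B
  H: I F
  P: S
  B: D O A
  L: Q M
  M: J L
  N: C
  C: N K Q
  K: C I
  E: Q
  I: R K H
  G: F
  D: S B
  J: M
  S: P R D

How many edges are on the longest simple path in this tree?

11

Starting from J, a farthest node is A at distance 11.
One longest path: J–M–L–Q–C–K–I–R–S–D–B–A.
So the diameter is 11.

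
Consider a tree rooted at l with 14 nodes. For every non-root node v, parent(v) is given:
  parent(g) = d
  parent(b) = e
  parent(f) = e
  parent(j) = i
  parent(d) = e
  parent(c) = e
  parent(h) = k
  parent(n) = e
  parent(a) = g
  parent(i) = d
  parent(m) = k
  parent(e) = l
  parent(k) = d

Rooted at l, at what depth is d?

2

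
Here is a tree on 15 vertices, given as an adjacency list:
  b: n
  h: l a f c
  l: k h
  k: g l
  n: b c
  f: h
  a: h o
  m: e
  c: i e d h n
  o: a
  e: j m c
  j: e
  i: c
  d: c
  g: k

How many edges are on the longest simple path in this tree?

6

BFS from g reaches m last, at distance 6; BFS from m confirms no node is farther.
Path: g–k–l–h–c–e–m.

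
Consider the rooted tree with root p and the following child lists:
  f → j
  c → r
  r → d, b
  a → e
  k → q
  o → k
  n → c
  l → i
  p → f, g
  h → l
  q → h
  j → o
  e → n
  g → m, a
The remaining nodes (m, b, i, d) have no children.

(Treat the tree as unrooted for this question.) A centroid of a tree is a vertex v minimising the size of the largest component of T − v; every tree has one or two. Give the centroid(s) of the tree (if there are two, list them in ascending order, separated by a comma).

Delete p: the remaining components have sizes 9, 8. Max 9 ≤ 9, so p is a centroid.
Its neighbour g also leaves a largest component of size 9, so both are centroids.

g, p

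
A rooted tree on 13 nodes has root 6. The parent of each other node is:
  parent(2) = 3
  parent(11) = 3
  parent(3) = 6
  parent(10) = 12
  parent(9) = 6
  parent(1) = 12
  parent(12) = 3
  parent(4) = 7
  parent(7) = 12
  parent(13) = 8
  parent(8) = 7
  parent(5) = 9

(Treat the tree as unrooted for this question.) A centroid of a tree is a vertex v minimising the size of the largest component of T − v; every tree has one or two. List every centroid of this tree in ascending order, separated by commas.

Removing 12 splits the tree into components of sizes 6, 4, 1, 1; the largest is 6 ≤ ⌊13/2⌋ = 6.
No neighbour of 12 does as well, so 12 is the unique centroid.

12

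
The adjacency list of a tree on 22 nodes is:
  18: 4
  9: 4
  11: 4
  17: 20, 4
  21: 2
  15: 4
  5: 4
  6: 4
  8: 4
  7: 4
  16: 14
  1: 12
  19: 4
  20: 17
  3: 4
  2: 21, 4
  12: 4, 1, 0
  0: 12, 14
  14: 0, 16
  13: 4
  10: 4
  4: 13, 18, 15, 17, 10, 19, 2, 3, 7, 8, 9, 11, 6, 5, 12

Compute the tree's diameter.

6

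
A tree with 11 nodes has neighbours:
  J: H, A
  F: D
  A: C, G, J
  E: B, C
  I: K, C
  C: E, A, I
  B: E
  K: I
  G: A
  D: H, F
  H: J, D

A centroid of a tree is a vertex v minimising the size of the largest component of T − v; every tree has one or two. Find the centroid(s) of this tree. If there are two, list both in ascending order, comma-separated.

A

If A is removed the pieces have sizes 5, 4, 1, all ≤ ⌊11/2⌋ = 5.
No neighbour of A does as well, so A is the unique centroid.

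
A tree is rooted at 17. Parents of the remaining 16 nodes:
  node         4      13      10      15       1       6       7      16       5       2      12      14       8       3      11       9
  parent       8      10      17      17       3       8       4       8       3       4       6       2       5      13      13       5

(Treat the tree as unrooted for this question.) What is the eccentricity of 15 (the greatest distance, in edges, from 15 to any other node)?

The node farthest from 15 is 14, via 15 – 17 – 10 – 13 – 3 – 5 – 8 – 4 – 2 – 14 — 9 edges.

9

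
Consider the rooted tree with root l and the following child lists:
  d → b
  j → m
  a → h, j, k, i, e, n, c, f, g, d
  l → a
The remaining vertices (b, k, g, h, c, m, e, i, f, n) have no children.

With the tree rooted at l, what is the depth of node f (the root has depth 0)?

2

Climbing from f to the root: f – a – l. That's 2 steps.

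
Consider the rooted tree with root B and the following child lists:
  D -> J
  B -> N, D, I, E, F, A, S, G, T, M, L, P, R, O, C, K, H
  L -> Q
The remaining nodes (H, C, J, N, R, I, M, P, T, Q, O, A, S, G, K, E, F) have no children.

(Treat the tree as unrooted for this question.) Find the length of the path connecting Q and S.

Q - L - B - S: 3 edges.

3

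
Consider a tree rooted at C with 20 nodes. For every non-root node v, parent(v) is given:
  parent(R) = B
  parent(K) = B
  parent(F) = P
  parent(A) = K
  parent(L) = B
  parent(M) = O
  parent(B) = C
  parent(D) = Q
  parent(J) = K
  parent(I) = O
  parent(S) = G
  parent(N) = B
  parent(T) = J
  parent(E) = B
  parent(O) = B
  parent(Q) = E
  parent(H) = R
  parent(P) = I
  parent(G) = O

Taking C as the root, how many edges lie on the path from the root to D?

4

Climbing from D to the root: D–Q–E–B–C. That's 4 steps.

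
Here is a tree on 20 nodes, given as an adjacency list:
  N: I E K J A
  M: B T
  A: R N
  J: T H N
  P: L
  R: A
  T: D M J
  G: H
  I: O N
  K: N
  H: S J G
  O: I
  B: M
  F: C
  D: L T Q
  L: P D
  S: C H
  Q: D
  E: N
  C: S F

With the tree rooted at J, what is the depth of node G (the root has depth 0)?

2

Path from J to G: J – H – G, which has 2 edges.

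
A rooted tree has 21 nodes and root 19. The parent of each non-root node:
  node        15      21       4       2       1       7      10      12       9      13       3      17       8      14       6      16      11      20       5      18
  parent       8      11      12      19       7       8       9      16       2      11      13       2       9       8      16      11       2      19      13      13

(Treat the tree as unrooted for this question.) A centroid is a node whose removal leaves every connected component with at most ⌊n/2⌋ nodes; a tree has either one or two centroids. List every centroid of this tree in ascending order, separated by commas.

2

Delete 2: the remaining components have sizes 10, 7, 2, 1. Max 10 ≤ 10, so 2 is a centroid.
No neighbour of 2 does as well, so 2 is the unique centroid.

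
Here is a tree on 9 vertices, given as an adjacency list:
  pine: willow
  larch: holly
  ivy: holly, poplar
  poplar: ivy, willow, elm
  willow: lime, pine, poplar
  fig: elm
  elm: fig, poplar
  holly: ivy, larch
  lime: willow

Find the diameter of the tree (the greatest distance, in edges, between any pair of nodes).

5

Starting from larch, a farthest node is lime at distance 5.
One longest path: larch–holly–ivy–poplar–willow–lime.
So the diameter is 5.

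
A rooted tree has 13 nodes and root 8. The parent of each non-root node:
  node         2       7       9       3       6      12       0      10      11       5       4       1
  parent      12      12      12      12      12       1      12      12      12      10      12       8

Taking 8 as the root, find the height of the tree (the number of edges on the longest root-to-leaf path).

4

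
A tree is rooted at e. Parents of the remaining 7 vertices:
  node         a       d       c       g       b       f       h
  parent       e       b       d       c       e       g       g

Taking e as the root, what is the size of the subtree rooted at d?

d's subtree: {d, c, g, f, h}, size 5.

5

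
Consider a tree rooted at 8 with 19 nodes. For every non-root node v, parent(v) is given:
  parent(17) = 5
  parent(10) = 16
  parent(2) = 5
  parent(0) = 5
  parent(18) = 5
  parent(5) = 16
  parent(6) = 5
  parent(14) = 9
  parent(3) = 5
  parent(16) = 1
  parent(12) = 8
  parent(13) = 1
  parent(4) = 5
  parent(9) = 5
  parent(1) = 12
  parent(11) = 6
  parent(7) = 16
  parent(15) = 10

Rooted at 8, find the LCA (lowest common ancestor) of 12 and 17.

12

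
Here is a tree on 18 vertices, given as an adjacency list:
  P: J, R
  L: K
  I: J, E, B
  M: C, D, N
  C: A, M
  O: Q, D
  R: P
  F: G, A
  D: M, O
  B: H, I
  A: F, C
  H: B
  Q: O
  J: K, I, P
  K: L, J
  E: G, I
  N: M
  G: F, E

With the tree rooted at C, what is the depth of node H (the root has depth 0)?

7

Climbing from H to the root: H–B–I–E–G–F–A–C. That's 7 steps.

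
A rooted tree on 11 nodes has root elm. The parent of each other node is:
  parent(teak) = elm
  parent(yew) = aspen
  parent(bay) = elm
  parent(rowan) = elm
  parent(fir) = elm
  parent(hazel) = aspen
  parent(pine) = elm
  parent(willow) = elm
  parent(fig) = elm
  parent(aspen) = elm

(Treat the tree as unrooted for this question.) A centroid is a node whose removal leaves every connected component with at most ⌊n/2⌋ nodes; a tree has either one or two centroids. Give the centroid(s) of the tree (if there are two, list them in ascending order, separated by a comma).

elm

Delete elm: the remaining components have sizes 3, 1, 1, 1, 1, 1, 1, 1. Max 3 ≤ 5, so elm is a centroid.
Every other node leaves some component of size > 5, so the centroid is unique.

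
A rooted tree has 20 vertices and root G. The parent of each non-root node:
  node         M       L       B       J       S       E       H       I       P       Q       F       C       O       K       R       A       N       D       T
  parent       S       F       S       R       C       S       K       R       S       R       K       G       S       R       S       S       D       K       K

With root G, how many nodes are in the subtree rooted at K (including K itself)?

The subtree rooted at K contains: K, D, T, H, F, N, L — 7 nodes.

7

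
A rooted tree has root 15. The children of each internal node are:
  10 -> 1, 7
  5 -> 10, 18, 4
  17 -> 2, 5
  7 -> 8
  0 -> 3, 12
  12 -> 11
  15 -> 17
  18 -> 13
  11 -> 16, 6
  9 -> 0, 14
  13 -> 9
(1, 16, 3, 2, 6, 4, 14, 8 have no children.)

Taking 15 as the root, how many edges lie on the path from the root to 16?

15–17–5–18–13–9–0–12–11–16 — 9 edges.

9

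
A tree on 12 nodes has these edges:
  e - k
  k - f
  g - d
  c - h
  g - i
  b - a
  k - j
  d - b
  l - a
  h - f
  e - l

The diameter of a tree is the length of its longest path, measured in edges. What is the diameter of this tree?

10

A longest path is c–h–f–k–e–l–a–b–d–g–i, with 10 edges.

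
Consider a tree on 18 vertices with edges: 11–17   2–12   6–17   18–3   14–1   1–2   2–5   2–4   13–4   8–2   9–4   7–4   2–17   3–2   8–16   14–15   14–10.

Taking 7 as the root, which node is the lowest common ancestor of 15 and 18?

2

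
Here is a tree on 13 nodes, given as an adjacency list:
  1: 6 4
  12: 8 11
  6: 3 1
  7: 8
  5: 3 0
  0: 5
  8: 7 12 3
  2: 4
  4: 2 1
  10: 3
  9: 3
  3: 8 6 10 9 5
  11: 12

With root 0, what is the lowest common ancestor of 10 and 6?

3

Ancestors of 10 (toward the root): 10, 3, 5, 0.
Ancestors of 6: 6, 3, 5, 0.
The deepest node appearing in both lists is 3.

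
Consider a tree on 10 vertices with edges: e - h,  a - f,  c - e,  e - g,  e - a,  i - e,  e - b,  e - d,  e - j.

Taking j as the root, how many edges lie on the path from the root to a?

2

Path from j to a: j – e – a, which has 2 edges.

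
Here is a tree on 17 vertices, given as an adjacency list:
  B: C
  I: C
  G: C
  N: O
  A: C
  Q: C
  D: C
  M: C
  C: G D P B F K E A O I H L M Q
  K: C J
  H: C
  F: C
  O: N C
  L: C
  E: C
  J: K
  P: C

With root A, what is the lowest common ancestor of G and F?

C

G's ancestor chain is G, C, A and F's is F, C, A; they first meet at C.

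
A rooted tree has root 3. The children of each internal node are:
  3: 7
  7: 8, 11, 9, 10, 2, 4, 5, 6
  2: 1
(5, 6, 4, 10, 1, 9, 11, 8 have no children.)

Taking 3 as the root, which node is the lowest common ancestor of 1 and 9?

1's ancestor chain is 1, 2, 7, 3 and 9's is 9, 7, 3; they first meet at 7.

7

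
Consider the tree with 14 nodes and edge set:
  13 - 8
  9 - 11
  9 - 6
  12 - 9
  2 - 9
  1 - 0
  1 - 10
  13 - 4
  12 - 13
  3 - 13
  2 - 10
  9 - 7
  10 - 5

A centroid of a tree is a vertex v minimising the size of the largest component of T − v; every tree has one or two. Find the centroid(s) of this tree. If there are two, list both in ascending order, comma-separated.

9

Removing 9 splits the tree into components of sizes 5, 5, 1, 1, 1; the largest is 5 ≤ ⌊14/2⌋ = 7.
Every other node leaves some component of size > 7, so the centroid is unique.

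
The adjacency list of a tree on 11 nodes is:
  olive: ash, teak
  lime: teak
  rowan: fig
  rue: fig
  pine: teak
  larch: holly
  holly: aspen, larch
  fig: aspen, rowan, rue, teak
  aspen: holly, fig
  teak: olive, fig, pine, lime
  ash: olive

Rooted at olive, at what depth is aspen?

3

Climbing from aspen to the root: aspen – fig – teak – olive. That's 3 steps.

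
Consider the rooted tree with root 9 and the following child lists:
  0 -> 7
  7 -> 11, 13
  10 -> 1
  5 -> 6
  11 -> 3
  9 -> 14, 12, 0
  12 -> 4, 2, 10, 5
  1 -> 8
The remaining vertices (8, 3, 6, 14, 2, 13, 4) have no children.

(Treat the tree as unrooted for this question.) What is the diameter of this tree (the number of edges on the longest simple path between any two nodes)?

BFS from 3 reaches 8 last, at distance 8; BFS from 8 confirms no node is farther.
Path: 3-11-7-0-9-12-10-1-8.

8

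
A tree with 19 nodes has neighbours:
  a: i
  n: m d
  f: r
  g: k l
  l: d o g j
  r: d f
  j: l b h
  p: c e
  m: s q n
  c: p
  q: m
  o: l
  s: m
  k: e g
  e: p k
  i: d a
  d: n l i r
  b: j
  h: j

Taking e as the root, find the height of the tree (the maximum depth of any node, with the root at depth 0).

7

A deepest node is s, reached by e → k → g → l → d → n → m → s.
That path has 7 edges, so the height is 7.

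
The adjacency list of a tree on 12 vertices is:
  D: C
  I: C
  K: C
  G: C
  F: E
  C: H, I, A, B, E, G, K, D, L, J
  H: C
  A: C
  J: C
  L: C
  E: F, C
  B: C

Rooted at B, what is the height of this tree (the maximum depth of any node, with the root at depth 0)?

F sits deepest: B–C–E–F — 3 edges from the root.

3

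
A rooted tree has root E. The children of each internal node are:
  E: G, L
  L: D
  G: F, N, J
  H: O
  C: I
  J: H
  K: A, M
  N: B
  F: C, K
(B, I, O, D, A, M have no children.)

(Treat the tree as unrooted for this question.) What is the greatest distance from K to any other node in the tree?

5

Distances from K peak at 5, attained at D (O also at distance 5).
K-F-G-E-L-D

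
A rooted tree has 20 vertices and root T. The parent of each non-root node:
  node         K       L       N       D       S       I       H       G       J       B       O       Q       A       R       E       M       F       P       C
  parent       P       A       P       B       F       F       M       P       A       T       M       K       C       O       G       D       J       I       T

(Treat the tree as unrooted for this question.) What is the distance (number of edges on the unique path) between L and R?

L – A – C – T – B – D – M – O – R: 8 edges.

8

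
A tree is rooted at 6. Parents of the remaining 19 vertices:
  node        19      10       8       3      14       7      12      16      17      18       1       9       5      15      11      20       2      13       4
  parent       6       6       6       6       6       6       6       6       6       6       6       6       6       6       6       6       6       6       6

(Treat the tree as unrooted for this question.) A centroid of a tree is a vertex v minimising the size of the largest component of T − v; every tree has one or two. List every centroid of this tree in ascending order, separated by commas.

6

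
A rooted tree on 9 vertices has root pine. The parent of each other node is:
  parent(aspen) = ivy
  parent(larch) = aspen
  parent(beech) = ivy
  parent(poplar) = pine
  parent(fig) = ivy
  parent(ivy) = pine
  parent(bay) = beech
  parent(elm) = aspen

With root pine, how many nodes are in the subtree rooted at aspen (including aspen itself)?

Descendants of aspen (including itself): aspen, elm, larch. That's 3.

3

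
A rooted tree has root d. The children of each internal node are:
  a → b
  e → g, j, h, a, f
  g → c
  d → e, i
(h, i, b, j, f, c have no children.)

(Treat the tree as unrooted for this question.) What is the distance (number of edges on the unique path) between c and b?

Walking from c: c - g - e - a - b. Length 4.

4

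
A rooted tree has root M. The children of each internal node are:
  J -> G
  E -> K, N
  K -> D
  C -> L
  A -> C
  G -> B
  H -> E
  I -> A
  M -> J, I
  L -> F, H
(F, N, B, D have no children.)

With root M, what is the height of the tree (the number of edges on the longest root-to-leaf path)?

8

D sits deepest: M-I-A-C-L-H-E-K-D — 8 edges from the root.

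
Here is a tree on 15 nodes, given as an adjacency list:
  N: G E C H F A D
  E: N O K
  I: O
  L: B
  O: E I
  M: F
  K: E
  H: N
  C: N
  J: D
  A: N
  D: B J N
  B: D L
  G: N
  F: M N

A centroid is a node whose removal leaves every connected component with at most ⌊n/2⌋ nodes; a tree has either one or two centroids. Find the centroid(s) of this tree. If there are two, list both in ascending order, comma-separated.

If N is removed the pieces have sizes 4, 4, 2, 1, 1, 1, 1, all ≤ ⌊15/2⌋ = 7.
Every other node leaves some component of size > 7, so the centroid is unique.

N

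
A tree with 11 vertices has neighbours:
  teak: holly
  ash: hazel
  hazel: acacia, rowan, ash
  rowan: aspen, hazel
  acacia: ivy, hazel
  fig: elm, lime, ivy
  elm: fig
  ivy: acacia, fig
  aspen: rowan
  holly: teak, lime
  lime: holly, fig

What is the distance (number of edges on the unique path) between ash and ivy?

Walking from ash: ash - hazel - acacia - ivy. Length 3.

3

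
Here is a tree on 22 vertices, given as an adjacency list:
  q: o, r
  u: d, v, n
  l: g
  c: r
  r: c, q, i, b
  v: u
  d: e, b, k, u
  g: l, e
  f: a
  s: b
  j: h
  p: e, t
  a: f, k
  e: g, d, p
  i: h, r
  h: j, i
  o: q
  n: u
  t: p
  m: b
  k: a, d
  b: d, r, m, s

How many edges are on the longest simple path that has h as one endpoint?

A farthest node from h is l (f, t also at distance 7).
The path h-i-r-b-d-e-g-l has 7 edges.

7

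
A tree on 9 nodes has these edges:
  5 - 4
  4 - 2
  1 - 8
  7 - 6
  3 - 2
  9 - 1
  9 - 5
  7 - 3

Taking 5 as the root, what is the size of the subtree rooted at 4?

5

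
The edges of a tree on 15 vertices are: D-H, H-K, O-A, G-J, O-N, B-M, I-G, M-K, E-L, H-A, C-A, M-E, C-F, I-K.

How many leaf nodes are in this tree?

The leaves are B, D, F, J, L, N.
That is 6 leaves.

6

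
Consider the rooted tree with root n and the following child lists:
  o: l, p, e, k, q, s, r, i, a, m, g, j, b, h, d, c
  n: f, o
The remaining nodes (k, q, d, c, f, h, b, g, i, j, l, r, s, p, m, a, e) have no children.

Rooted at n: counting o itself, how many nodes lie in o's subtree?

The subtree rooted at o contains: o, r, h, s, i, l, j, a, d, c, p, m, e, q, k, b, g — 17 nodes.

17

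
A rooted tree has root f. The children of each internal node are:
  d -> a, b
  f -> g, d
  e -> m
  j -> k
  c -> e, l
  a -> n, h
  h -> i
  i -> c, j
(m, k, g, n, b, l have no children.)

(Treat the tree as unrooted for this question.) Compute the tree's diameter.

A longest path is g–f–d–a–h–i–c–e–m, with 8 edges.

8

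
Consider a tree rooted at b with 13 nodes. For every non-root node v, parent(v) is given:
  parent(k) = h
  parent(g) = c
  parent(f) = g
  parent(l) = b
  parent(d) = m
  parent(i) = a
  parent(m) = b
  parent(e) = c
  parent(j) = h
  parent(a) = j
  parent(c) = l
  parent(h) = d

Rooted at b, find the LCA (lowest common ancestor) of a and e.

Ancestors of a (toward the root): a, j, h, d, m, b.
Ancestors of e: e, c, l, b.
The deepest node appearing in both lists is b.

b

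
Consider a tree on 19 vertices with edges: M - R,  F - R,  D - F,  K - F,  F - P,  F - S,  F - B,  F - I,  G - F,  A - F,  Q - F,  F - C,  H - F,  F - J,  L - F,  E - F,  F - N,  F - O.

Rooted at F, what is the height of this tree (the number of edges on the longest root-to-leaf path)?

2

A deepest node is M, reached by F → R → M.
That path has 2 edges, so the height is 2.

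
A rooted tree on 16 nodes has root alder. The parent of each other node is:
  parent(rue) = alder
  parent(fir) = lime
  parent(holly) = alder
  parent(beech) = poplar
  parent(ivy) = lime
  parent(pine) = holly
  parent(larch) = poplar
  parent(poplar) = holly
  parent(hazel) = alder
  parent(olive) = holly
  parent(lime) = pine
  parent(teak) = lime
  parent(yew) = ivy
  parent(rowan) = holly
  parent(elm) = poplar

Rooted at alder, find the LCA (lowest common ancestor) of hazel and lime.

Ancestors of hazel (toward the root): hazel, alder.
Ancestors of lime: lime, pine, holly, alder.
The deepest node appearing in both lists is alder.

alder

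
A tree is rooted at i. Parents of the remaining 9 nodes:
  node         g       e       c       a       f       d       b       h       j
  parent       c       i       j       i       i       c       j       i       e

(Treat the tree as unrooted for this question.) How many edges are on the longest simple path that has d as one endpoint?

5

Distances from d peak at 5, attained at a (h, f also at distance 5).
d-c-j-e-i-a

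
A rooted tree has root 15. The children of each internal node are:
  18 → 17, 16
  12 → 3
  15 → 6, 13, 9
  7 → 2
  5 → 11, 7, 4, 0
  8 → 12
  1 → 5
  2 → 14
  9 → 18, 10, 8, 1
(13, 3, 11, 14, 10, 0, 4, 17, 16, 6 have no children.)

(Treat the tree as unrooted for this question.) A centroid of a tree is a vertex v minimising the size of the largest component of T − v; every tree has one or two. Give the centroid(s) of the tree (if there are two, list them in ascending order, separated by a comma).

Delete 9: the remaining components have sizes 8, 3, 3, 3, 1. Max 8 ≤ 9, so 9 is a centroid.
No neighbour of 9 does as well, so 9 is the unique centroid.

9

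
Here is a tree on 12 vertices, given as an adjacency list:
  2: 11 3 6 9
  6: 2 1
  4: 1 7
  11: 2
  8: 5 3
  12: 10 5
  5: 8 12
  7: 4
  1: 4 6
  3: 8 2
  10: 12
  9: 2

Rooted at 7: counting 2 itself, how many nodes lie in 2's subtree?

2's subtree: {2, 3, 11, 9, 8, 5, 12, 10}, size 8.

8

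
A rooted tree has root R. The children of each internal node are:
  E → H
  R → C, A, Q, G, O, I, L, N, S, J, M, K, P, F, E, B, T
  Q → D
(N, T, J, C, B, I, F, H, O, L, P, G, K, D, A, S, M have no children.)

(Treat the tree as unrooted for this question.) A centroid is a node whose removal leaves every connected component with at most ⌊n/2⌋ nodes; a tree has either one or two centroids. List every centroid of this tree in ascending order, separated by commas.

Delete R: the remaining components have sizes 2, 2, 1, 1, 1, 1, 1, 1, 1, 1, 1, 1, 1, 1, 1, 1, 1. Max 2 ≤ 10, so R is a centroid.
No neighbour of R does as well, so R is the unique centroid.

R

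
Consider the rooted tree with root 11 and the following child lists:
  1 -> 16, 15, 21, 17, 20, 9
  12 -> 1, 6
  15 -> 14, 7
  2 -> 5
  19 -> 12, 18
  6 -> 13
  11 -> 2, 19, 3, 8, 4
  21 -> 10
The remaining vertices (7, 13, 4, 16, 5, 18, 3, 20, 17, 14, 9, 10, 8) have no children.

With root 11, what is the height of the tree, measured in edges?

5

A deepest node is 14, reached by 11-19-12-1-15-14.
That path has 5 edges, so the height is 5.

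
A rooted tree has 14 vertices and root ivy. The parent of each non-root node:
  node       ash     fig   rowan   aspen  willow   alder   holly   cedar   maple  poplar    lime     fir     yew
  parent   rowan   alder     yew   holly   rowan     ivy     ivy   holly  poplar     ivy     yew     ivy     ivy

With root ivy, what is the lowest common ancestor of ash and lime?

yew

Ancestors of ash (toward the root): ash, rowan, yew, ivy.
Ancestors of lime: lime, yew, ivy.
The deepest node appearing in both lists is yew.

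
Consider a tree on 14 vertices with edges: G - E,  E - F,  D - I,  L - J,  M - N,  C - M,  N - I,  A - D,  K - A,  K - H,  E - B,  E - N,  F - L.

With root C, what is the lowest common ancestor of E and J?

Ancestors of E (toward the root): E, N, M, C.
Ancestors of J: J, L, F, E, N, M, C.
The deepest node appearing in both lists is E.

E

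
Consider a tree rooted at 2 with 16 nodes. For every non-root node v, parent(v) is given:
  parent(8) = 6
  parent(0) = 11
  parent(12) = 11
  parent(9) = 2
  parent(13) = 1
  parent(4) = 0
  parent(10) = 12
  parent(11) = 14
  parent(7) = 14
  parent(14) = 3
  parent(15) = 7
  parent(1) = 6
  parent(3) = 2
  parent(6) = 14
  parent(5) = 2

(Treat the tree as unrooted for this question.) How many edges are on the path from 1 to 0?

4

Walking from 1: 1 - 6 - 14 - 11 - 0. Length 4.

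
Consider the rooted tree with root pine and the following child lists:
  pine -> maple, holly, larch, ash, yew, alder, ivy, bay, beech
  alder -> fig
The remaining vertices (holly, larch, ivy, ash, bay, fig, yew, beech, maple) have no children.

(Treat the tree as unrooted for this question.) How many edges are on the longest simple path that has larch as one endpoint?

A farthest node from larch is fig.
The path larch – pine – alder – fig has 3 edges.

3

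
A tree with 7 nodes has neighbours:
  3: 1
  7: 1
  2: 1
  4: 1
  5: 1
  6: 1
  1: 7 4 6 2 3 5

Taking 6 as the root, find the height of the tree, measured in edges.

A deepest node is 4, reached by 6 → 1 → 4.
That path has 2 edges, so the height is 2.

2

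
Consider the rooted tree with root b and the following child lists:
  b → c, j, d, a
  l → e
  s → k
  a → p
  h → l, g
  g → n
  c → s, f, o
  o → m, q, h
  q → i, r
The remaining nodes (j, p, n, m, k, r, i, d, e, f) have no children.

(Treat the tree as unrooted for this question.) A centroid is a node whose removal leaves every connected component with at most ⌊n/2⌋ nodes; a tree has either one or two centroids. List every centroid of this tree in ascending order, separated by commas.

o

Delete o: the remaining components have sizes 9, 5, 3, 1. Max 9 ≤ 9, so o is a centroid.
No neighbour of o does as well, so o is the unique centroid.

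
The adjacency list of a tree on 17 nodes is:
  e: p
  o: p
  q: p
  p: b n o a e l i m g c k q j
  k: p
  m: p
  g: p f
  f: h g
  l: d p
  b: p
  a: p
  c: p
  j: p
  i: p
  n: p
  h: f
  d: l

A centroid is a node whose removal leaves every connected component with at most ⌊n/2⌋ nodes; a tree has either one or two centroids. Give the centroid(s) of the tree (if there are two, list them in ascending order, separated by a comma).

p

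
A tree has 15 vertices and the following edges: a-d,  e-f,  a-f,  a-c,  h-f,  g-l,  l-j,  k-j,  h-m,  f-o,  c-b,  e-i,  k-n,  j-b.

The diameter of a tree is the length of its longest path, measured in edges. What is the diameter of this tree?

A longest path is g – l – j – b – c – a – f – e – i, with 8 edges.

8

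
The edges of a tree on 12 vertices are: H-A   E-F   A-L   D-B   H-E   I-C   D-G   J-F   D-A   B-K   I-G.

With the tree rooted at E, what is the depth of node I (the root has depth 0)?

5

Climbing from I to the root: I – G – D – A – H – E. That's 5 steps.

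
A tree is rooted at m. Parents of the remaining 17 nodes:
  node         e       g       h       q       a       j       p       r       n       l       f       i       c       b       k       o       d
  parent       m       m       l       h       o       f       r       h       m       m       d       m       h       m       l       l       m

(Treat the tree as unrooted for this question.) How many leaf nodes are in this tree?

Degree-1 nodes: a, b, c, e, g, i, j, k, n, p, q — 11 of them.

11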